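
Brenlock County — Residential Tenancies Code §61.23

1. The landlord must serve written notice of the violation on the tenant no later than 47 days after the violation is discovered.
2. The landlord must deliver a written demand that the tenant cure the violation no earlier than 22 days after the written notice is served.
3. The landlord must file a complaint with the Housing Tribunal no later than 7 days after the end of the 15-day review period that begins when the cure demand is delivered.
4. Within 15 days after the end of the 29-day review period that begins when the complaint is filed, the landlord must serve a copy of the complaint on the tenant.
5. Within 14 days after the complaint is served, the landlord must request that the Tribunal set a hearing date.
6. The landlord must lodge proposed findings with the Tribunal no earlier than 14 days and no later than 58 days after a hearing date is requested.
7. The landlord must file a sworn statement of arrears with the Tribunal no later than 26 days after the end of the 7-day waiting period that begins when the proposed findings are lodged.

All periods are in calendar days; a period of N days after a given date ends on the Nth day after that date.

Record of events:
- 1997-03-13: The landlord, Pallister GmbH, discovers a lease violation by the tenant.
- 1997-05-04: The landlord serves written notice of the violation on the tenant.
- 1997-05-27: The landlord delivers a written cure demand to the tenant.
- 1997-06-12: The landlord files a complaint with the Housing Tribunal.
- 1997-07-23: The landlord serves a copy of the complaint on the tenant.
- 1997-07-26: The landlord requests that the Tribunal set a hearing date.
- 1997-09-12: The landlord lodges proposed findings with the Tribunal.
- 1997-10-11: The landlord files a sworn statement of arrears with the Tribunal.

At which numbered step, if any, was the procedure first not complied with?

Step 1

(1) due by 1997-03-13 + 47 days = 1997-04-29; done 1997-05-04 — 5 days late.
The procedure was therefore not followed at step 1.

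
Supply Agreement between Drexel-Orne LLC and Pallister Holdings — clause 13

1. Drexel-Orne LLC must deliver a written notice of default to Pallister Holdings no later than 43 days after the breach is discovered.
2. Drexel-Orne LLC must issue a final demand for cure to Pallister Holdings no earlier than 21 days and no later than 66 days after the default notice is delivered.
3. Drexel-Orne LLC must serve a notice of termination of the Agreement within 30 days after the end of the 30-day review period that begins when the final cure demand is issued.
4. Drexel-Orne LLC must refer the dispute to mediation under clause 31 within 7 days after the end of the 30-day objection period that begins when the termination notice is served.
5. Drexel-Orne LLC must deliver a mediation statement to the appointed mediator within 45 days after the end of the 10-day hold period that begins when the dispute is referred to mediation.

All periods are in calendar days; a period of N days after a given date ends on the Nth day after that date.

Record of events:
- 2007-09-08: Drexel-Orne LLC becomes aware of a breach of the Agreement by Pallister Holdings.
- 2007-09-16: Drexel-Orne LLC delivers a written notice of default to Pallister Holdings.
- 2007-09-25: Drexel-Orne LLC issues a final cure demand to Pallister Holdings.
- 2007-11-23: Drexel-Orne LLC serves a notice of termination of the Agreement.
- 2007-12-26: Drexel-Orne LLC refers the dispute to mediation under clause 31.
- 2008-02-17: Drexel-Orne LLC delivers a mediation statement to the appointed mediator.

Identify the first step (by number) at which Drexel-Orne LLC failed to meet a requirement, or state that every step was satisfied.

Step 1: 43 days after 2007-09-08 (when the breach is discovered) is 2007-10-21; completed 2007-09-16, before the deadline.
Step 2: the window is 21–66 days after 2007-09-16 (when the default notice is delivered), so 2007-10-07 through 2007-11-21; 2007-09-25 is 12 days too early.
The procedure was therefore not followed at step 2.

Step 2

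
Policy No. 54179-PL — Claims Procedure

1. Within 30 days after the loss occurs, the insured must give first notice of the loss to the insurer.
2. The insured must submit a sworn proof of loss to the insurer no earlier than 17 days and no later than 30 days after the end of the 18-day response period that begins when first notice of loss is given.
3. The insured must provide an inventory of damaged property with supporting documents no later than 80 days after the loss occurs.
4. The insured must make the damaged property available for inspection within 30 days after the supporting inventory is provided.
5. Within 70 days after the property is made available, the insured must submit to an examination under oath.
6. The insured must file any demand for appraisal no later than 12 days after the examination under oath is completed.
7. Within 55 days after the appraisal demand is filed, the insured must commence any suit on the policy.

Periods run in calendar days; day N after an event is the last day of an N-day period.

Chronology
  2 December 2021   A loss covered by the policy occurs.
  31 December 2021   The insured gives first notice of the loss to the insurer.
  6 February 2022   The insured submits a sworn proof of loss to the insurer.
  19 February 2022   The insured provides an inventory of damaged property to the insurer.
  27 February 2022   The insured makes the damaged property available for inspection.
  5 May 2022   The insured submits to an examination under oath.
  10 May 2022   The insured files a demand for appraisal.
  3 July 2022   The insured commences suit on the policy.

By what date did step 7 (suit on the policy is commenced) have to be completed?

4 July 2022

Step 7 runs from 10 May 2022, when the appraisal demand is filed. 55 days after 10 May 2022 is 4 July 2022.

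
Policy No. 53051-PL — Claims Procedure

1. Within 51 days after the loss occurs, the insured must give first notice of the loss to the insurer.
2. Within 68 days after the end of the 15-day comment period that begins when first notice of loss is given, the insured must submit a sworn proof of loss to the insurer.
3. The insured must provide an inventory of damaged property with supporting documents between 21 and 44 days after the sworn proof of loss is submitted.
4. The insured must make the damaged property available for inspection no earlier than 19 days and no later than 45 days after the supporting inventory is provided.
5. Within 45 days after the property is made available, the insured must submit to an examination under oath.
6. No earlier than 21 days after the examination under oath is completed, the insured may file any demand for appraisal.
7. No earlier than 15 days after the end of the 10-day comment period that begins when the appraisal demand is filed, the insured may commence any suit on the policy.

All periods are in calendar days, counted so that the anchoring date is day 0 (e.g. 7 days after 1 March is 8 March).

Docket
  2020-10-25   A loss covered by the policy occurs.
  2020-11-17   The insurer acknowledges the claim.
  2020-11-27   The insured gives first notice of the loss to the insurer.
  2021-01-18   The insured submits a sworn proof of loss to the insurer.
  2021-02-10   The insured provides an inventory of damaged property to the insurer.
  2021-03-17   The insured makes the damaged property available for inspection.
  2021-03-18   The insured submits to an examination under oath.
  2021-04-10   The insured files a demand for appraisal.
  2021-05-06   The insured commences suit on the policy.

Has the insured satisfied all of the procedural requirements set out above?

Yes

Step 1: 51 days after 2020-10-25 (when the loss occurs) is 2020-12-15; completed 2020-11-27, before the deadline.
Step 2: 68 days after 2020-12-12 (end of the 15-day comment period, which began when first notice of loss is given on 2020-11-27) is 2021-02-18; done 2021-01-18 — timely.
Step 3: the window is 21–44 days after 2021-01-18 (when the sworn proof of loss is submitted), so 2021-02-08 through 2021-03-03; done 2021-02-10 — within the window.
Step 4: the window is 19–45 days after 2021-02-10 (when the supporting inventory is provided), so 2021-03-01 through 2021-03-27; done 2021-03-17, which is between those dates.
Step 5: 45 days after 2021-03-17 (when the property is made available) is 2021-05-01; done 2021-03-18 — timely.
Step 6: the earliest permitted date is 21 days after 2021-03-18 (when the examination under oath is completed), i.e. 2021-04-08; done 2021-04-10 — permitted.
Step 7: the earliest permitted date is 15 days after 2021-04-20 (end of the 10-day comment period, which began when the appraisal demand is filed on 2021-04-10), i.e. 2021-05-05; done 2021-05-06 — permitted.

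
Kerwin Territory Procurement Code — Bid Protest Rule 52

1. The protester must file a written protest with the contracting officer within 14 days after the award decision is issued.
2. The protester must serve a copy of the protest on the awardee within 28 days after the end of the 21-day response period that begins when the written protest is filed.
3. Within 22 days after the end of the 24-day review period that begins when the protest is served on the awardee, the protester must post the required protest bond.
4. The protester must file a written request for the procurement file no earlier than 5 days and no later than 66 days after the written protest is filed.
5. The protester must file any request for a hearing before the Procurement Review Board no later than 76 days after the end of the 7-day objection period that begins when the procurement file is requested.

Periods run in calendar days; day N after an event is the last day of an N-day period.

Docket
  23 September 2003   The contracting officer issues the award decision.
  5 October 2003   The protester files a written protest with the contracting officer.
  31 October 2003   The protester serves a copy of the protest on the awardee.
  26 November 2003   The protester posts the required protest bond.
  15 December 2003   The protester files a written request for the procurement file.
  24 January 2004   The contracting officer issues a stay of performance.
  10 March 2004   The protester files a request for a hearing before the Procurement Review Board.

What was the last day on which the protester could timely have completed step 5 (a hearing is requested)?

7 March 2004

The procurement file is requested on 15 December 2003; the 7-day objection period therefore ends 22 December 2003, and step 5 runs from that date. 76 days after 22 December 2003 is 7 March 2004.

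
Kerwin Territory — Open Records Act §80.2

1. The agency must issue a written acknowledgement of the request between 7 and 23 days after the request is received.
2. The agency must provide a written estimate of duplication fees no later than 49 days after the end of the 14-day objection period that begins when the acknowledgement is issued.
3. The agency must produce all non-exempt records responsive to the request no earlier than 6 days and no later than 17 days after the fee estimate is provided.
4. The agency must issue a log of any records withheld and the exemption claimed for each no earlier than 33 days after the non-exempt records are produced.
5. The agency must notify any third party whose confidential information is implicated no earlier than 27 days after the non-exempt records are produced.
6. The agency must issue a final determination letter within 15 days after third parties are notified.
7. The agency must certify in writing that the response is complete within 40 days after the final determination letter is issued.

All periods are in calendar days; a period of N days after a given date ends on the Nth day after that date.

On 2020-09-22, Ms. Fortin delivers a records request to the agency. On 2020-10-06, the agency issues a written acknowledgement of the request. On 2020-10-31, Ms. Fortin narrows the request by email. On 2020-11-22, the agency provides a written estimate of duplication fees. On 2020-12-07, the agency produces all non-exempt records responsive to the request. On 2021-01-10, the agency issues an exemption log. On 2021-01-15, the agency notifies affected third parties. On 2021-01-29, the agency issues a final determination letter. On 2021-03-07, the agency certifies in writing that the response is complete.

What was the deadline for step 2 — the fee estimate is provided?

The acknowledgement is issued on 2020-10-06; the 14-day objection period therefore ends 2020-10-20, and step 2 runs from that date. 49 days after 2020-10-20 is 2020-12-08.

2020-12-08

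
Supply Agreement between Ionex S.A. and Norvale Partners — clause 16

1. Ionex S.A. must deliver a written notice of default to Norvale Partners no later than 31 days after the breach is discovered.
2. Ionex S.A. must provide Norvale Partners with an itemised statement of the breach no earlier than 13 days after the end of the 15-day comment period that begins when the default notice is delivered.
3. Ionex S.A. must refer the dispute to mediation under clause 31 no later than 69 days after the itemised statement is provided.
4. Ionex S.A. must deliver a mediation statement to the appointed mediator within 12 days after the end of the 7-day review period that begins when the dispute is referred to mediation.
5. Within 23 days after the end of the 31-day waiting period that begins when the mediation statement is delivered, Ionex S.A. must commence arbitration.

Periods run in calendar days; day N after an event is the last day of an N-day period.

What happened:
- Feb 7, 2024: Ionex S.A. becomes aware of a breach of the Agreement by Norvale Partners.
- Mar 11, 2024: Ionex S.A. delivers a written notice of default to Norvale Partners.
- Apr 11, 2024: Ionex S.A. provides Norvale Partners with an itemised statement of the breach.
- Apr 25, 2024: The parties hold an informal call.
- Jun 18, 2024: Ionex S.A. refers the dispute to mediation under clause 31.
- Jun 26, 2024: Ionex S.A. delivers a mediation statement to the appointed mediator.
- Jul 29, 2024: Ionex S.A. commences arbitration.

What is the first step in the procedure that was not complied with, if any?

Step 1

(1) due by Feb 7, 2024 + 31 days = Mar 9, 2024; not done until Mar 11, 2024, 2 days after the deadline.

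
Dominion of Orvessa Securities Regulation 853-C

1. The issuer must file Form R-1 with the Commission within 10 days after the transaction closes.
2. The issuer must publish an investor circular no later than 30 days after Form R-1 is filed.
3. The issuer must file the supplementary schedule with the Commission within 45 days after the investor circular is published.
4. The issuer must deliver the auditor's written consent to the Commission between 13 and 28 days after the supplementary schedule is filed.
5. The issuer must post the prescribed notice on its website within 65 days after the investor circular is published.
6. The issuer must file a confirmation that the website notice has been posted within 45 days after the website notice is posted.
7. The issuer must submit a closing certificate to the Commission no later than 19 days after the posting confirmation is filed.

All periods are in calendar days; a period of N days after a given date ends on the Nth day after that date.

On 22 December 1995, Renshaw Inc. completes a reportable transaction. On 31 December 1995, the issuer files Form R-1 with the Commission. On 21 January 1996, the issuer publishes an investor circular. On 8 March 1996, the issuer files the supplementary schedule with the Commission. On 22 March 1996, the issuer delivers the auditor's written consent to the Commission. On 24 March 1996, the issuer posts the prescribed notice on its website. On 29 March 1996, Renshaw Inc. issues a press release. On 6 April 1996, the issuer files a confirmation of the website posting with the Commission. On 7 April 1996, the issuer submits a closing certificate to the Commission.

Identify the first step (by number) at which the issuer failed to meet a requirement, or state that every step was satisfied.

Step 3

(1) due by 22 December 1995 + 10 days = 1 January 1996; 31 December 1995 is within that limit.
(2) due by 31 December 1995 + 30 days = 30 January 1996; completed 21 January 1996, before the deadline.
(3) due by 21 January 1996 + 45 days = 6 March 1996; done 8 March 1996 — 2 days late.
Later steps need not be reached.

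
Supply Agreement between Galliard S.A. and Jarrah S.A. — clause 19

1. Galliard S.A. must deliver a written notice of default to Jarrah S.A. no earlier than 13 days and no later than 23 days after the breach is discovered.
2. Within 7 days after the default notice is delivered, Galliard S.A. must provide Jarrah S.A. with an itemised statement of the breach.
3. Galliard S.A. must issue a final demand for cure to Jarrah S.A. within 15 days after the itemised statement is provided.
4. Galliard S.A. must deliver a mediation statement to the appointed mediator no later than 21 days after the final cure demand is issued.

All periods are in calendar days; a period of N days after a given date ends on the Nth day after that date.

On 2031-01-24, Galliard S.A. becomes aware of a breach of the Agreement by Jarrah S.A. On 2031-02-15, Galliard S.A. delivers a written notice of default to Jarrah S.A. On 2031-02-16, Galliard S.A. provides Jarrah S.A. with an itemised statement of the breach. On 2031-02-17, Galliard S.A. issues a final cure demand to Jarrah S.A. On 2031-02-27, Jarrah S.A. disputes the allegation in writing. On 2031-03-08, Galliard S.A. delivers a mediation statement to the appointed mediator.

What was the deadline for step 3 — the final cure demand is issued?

Step 3 runs from 2031-02-16, when the itemised statement is provided. 15 days after 2031-02-16 is 2031-03-03.

2031-03-03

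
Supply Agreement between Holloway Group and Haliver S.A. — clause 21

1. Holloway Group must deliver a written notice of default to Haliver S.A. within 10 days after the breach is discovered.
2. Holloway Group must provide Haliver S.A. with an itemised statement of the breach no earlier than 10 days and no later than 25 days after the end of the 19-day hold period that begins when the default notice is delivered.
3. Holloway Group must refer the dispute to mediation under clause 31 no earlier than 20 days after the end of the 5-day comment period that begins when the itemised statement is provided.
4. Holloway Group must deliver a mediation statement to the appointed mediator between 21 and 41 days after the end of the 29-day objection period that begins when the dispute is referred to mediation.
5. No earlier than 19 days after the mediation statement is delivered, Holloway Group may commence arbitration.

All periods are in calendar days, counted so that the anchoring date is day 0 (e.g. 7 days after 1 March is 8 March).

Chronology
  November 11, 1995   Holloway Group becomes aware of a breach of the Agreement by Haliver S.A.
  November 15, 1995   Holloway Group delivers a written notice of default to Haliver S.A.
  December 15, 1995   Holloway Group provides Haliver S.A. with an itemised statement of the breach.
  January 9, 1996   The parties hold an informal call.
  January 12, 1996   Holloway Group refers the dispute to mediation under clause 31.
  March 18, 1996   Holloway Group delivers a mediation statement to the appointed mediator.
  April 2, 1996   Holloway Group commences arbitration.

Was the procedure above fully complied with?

No

Step 1 — counting 10 days from November 11, 1995 (when the breach is discovered) gives a deadline of November 21, 1995; done November 15, 1995 — timely.
Step 2 — 10 and 25 days from December 4, 1995 (end of the 19-day hold period, which began when the default notice is delivered on November 15, 1995) are December 14, 1995 and December 29, 1995 respectively; done December 15, 1995 — within the window.
Step 3 — must wait 20 days from December 20, 1995 (end of the 5-day comment period, which began when the itemised statement is provided on December 15, 1995), so not before January 9, 1996; done January 12, 1996 — permitted.
Step 4 — 21 and 41 days from February 10, 1996 (end of the 29-day objection period, which began when the dispute is referred to mediation on January 12, 1996) are March 2, 1996 and March 22, 1996 respectively; March 18, 1996 falls inside that range.
Step 5 — must wait 19 days from March 18, 1996 (when the mediation statement is delivered), so not before April 6, 1996; acted on April 2, 1996, 4 days prematurely.
Later steps need not be reached.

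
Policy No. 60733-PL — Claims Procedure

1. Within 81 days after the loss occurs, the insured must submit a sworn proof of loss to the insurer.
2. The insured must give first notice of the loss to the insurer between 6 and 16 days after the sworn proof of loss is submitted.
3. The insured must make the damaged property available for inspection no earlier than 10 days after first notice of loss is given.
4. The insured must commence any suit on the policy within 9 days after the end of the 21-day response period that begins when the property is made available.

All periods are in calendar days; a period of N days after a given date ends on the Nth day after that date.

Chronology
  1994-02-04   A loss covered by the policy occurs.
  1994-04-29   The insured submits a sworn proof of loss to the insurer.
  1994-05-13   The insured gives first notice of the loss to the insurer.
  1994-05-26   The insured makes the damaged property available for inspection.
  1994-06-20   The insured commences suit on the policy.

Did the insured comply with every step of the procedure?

Step 1: 81 days after 1994-02-04 (when the loss occurs) is 1994-04-26; 1994-04-29 misses that deadline by 3 days.

No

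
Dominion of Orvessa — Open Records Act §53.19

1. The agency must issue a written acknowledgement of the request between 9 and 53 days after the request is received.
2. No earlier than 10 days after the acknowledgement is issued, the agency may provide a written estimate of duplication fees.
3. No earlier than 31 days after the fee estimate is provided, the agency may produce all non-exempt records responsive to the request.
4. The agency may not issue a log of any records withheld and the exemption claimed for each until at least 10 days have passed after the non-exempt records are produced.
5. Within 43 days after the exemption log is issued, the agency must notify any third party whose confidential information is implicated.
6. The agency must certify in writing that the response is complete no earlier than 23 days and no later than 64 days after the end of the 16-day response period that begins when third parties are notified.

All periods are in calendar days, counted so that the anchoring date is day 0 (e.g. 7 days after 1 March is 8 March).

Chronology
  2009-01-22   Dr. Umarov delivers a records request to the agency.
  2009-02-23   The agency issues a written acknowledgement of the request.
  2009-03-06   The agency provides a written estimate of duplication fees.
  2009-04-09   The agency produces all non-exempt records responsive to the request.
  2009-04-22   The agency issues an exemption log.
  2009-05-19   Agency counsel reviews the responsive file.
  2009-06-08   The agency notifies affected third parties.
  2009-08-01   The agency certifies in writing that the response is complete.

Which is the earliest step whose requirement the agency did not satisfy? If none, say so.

(1) the permitted window runs from 2009-01-22 + 9 = 2009-01-31 to 2009-01-22 + 53 = 2009-03-16; done 2009-02-23 — within the window.
(2) permitted from 2009-02-23 + 10 days = 2009-03-05 onward; 2009-03-06 is on or after that date.
(3) permitted from 2009-03-06 + 31 days = 2009-04-06 onward; done 2009-04-09 — permitted.
(4) permitted from 2009-04-09 + 10 days = 2009-04-19 onward; 2009-04-22 is on or after that date.
(5) due by 2009-04-22 + 43 days = 2009-06-04; 2009-06-08 misses that deadline by 4 days.

Step 5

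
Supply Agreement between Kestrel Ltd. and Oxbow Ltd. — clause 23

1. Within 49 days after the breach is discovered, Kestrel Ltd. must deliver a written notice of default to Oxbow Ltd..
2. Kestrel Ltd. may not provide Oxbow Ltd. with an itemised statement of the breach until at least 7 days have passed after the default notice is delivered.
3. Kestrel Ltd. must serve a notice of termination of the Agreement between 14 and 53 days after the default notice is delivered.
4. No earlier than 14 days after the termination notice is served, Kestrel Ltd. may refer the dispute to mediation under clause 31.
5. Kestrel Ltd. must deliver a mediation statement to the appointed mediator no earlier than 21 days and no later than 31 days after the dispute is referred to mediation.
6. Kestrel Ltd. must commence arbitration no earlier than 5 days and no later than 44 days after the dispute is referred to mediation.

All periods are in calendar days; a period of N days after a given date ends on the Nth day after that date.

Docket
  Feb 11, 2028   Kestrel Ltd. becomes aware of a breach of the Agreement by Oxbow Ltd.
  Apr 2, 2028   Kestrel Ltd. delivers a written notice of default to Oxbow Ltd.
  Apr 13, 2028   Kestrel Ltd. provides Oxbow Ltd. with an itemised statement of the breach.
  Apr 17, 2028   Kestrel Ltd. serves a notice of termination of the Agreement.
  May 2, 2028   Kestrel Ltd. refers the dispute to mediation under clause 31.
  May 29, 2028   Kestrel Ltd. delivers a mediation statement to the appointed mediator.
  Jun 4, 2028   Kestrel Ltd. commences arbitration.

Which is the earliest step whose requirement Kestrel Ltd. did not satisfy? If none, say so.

Step 1

Step 1 — counting 49 days from Feb 11, 2028 (when the breach is discovered) gives a deadline of Mar 31, 2028; not done until Apr 2, 2028, 2 days after the deadline.
No need to go further; step 1 was not satisfied.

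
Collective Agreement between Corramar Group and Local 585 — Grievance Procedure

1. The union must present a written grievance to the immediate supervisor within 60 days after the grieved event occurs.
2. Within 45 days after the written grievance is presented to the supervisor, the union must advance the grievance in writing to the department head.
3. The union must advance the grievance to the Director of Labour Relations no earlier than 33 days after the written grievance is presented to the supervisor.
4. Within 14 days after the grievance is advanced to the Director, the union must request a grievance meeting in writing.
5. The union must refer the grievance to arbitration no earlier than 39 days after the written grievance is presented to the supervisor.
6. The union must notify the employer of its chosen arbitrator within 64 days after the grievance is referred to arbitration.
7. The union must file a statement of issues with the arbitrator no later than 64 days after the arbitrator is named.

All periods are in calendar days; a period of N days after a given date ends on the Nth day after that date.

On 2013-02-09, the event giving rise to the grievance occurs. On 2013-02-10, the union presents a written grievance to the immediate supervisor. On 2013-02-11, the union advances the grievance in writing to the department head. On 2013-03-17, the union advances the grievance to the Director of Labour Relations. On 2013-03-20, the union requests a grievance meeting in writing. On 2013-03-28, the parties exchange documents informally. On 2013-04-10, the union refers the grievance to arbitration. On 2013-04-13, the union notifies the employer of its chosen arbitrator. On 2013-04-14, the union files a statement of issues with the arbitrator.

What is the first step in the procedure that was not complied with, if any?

Step 1 — counting 60 days from 2013-02-09 (when the grieved event occurs) gives a deadline of 2013-04-10; done 2013-02-10 — timely.
Step 2 — counting 45 days from 2013-02-10 (when the written grievance is presented to the supervisor) gives a deadline of 2013-03-27; completed 2013-02-11, before the deadline.
Step 3 — must wait 33 days from 2013-02-10 (when the written grievance is presented to the supervisor), so not before 2013-03-15; done 2013-03-17 — permitted.
Step 4 — counting 14 days from 2013-03-17 (when the grievance is advanced to the Director) gives a deadline of 2013-03-31; done 2013-03-20 — timely.
Step 5 — must wait 39 days from 2013-02-10 (when the written grievance is presented to the supervisor), so not before 2013-03-21; done 2013-04-10 — permitted.
Step 6 — counting 64 days from 2013-04-10 (when the grievance is referred to arbitration) gives a deadline of 2013-06-13; completed 2013-04-13, before the deadline.
Step 7 — counting 64 days from 2013-04-13 (when the arbitrator is named) gives a deadline of 2013-06-16; completed 2013-04-14, before the deadline.

None — every step was satisfied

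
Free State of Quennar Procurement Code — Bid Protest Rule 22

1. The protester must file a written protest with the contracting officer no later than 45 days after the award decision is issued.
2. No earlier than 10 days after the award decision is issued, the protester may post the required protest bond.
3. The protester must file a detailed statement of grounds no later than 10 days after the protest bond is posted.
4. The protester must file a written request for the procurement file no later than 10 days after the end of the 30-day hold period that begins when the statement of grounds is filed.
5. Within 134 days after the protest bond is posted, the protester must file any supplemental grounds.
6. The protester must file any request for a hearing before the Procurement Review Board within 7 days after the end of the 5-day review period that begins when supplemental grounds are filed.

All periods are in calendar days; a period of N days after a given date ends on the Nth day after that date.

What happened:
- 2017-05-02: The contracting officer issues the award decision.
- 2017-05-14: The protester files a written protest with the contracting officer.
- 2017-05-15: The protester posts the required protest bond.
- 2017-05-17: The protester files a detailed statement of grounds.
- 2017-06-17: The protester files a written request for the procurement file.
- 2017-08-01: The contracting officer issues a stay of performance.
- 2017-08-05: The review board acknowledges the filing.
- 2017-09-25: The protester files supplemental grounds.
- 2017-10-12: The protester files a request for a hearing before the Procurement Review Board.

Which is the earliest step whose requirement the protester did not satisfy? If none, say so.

Step 6

Step 1 — counting 45 days from 2017-05-02 (when the award decision is issued) gives a deadline of 2017-06-16; done 2017-05-14 — timely.
Step 2 — must wait 10 days from 2017-05-02 (when the award decision is issued), so not before 2017-05-12; done 2017-05-15, after the minimum wait.
Step 3 — counting 10 days from 2017-05-15 (when the protest bond is posted) gives a deadline of 2017-05-25; completed 2017-05-17, before the deadline.
Step 4 — counting 10 days from 2017-06-16 (end of the 30-day hold period, which began when the statement of grounds is filed on 2017-05-17) gives a deadline of 2017-06-26; 2017-06-17 is within that limit.
Step 5 — counting 134 days from 2017-05-15 (when the protest bond is posted) gives a deadline of 2017-09-26; 2017-09-25 is within that limit.
Step 6 — counting 7 days from 2017-09-30 (end of the 5-day review period, which began when supplemental grounds are filed on 2017-09-25) gives a deadline of 2017-10-07; not done until 2017-10-12, 5 days after the deadline.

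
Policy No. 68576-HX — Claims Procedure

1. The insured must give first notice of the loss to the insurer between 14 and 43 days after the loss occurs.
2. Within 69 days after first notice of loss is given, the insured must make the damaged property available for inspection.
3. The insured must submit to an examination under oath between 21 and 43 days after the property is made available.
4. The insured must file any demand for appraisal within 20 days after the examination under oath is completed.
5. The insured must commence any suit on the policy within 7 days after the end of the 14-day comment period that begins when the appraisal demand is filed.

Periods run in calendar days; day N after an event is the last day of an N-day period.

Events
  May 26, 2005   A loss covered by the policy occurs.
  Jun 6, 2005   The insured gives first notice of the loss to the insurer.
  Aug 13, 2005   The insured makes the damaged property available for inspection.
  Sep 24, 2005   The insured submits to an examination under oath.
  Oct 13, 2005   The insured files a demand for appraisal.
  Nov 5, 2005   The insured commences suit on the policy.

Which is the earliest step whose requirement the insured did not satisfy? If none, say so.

Step 1

Step 1: the window is 14–43 days after May 26, 2005 (when the loss occurs), so Jun 9, 2005 through Jul 8, 2005; Jun 6, 2005 is 3 days too early.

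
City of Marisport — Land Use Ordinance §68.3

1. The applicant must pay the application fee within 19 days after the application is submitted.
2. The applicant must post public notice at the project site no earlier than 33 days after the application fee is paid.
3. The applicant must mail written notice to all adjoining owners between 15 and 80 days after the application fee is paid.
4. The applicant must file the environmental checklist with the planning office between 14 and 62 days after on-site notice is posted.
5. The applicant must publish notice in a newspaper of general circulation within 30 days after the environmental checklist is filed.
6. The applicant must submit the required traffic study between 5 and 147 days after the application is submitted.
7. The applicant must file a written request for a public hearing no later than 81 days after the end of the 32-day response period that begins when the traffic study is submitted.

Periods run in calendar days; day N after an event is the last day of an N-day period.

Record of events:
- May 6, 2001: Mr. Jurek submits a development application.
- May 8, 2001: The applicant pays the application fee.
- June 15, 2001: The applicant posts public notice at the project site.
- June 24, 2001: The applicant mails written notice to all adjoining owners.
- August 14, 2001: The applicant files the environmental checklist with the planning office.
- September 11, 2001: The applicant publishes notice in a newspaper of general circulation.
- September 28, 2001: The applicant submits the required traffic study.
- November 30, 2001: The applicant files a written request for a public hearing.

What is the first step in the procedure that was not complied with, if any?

None — every step was satisfied

Step 1: 19 days after May 6, 2001 (when the application is submitted) is May 25, 2001; completed May 8, 2001, before the deadline.
Step 2: the earliest permitted date is 33 days after May 8, 2001 (when the application fee is paid), i.e. June 10, 2001; done June 15, 2001 — permitted.
Step 3: the window is 15–80 days after May 8, 2001 (when the application fee is paid), so May 23, 2001 through July 27, 2001; done June 24, 2001 — within the window.
Step 4: the window is 14–62 days after June 15, 2001 (when on-site notice is posted), so June 29, 2001 through August 16, 2001; August 14, 2001 falls inside that range.
Step 5: 30 days after August 14, 2001 (when the environmental checklist is filed) is September 13, 2001; done September 11, 2001 — timely.
Step 6: the window is 5–147 days after May 6, 2001 (when the application is submitted), so May 11, 2001 through September 30, 2001; September 28, 2001 falls inside that range.
Step 7: 81 days after October 30, 2001 (end of the 32-day response period, which began when the traffic study is submitted on September 28, 2001) is January 19, 2002; completed November 30, 2001, before the deadline.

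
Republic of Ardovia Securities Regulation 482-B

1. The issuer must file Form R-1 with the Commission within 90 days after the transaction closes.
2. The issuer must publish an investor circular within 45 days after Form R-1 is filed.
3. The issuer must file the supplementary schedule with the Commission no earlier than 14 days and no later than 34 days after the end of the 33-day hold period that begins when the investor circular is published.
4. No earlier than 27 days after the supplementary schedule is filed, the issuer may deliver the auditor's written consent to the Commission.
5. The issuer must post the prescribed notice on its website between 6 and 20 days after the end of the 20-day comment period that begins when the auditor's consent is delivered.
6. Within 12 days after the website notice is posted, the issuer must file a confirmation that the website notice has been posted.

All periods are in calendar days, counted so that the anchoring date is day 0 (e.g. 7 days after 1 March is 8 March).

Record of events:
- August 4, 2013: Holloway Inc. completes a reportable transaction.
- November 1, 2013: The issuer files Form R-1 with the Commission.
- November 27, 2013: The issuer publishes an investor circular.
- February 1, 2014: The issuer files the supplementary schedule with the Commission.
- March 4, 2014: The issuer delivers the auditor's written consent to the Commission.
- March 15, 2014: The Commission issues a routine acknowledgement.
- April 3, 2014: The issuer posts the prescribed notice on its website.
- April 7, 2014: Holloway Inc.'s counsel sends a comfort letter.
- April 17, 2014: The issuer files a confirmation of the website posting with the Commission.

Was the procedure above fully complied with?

Step 1 — counting 90 days from August 4, 2013 (when the transaction closes) gives a deadline of November 2, 2013; November 1, 2013 is within that limit.
Step 2 — counting 45 days from November 1, 2013 (when Form R-1 is filed) gives a deadline of December 16, 2013; November 27, 2013 is within that limit.
Step 3 — 14 and 34 days from December 30, 2013 (end of the 33-day hold period, which began when the investor circular is published on November 27, 2013) are January 13, 2014 and February 2, 2014 respectively; done February 1, 2014 — within the window.
Step 4 — must wait 27 days from February 1, 2014 (when the supplementary schedule is filed), so not before February 28, 2014; done March 4, 2014 — permitted.
Step 5 — 6 and 20 days from March 24, 2014 (end of the 20-day comment period, which began when the auditor's consent is delivered on March 4, 2014) are March 30, 2014 and April 13, 2014 respectively; April 3, 2014 falls inside that range.
Step 6 — counting 12 days from April 3, 2014 (when the website notice is posted) gives a deadline of April 15, 2014; not done until April 17, 2014, 2 days after the deadline.
Later steps need not be reached.

No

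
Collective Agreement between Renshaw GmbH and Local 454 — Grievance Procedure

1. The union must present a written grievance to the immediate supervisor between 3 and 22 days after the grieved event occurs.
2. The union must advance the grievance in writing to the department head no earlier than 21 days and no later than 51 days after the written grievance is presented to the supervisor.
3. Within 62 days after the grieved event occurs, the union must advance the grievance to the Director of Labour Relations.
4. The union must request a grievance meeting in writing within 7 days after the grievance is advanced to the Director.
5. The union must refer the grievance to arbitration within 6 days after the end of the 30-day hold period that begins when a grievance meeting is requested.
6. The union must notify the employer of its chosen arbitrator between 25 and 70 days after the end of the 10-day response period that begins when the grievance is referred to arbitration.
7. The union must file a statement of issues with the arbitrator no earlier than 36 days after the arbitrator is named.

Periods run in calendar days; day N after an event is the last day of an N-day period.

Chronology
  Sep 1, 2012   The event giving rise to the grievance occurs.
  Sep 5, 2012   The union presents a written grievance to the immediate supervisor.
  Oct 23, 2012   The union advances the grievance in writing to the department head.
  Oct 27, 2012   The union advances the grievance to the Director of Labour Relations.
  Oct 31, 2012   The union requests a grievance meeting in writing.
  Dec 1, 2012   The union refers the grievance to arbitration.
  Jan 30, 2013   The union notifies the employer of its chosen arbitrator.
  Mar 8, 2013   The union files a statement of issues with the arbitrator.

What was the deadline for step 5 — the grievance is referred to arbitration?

A grievance meeting is requested on Oct 31, 2012; the 30-day hold period therefore ends Nov 30, 2012, and step 5 runs from that date. 6 days after Nov 30, 2012 is Dec 6, 2012.

Dec 6, 2012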